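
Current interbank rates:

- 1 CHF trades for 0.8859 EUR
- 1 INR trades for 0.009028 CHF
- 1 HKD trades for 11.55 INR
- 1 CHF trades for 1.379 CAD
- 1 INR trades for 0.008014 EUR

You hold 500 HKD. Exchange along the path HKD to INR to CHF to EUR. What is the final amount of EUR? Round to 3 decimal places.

500 HKD × 11.55 = 5775 INR
5775 INR × 0.009028 = 52.1367 CHF
52.1367 CHF × 0.8859 = 46.18790253 EUR

46.188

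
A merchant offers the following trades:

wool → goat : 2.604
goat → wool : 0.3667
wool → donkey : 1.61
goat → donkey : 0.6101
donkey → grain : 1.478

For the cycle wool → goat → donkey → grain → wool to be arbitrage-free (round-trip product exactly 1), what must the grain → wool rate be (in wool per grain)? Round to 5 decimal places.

Known legs of the cycle: 2.604 × 0.6101 × 1.478 = 2.3480991912
For no arbitrage the full-cycle product must be 1, so the missing rate is 1 / 2.3480991912 ≈ 0.4258764.

0.42588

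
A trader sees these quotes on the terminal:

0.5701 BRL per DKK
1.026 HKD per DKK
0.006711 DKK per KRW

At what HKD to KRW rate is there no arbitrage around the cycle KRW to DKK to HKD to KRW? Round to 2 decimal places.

Known legs of the cycle: 0.006711 × 1.026 = 0.006885486
For no arbitrage the full-cycle product must be 1, so the missing rate is 1 / 0.006885486 ≈ 145.2330.

145.23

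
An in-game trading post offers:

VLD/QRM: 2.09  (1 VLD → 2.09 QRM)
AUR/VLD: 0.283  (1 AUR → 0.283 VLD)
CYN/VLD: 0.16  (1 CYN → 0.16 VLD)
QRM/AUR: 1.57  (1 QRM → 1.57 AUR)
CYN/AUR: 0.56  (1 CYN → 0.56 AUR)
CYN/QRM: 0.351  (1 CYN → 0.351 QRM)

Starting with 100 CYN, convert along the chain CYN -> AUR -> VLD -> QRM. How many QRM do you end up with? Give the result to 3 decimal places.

33.122

100 CYN × 0.56 = 56 AUR
56 AUR × 0.283 = 15.848 VLD
15.848 VLD × 2.09 = 33.12232 QRM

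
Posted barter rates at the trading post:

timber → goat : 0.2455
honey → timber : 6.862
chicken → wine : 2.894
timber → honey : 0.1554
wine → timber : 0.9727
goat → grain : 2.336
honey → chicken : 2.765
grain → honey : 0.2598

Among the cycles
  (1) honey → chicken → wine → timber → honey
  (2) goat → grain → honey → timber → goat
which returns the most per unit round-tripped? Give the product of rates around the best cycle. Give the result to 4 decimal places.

1.2095

(1) 2.765 × 2.894 × 0.9727 × 0.1554 = 1.20955
(2) 2.336 × 0.2598 × 6.862 × 0.2455 = 1.02238
Highest is cycle (1) at 1.2095 (>1, arbitrage).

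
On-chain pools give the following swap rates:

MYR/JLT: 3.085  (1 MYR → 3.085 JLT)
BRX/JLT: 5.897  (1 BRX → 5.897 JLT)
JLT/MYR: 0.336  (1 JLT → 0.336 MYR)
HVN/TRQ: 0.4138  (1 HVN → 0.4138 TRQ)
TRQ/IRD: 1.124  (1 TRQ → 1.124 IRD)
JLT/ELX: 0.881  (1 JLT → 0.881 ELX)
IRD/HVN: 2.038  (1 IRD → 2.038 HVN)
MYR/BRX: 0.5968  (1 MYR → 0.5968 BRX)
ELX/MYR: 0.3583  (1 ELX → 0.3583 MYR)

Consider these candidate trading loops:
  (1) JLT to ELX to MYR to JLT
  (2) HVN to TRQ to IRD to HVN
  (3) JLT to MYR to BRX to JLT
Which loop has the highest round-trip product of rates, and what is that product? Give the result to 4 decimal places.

(1) 0.881 × 0.3583 × 3.085 = 0.97382
(2) 0.4138 × 1.124 × 2.038 = 0.94790
(3) 0.336 × 0.5968 × 5.897 = 1.18249
Highest is cycle (3) at 1.1825 (>1, arbitrage).

1.1825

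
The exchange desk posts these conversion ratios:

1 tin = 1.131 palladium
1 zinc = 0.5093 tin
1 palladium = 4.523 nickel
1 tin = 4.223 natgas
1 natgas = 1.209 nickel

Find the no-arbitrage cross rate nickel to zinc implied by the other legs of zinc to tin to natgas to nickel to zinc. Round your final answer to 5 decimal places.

0.38457

Known legs of the cycle: 0.5093 × 4.223 × 1.209 = 2.6002856451
For no arbitrage the full-cycle product must be 1, so the missing rate is 1 / 2.6002856451 ≈ 0.3845731.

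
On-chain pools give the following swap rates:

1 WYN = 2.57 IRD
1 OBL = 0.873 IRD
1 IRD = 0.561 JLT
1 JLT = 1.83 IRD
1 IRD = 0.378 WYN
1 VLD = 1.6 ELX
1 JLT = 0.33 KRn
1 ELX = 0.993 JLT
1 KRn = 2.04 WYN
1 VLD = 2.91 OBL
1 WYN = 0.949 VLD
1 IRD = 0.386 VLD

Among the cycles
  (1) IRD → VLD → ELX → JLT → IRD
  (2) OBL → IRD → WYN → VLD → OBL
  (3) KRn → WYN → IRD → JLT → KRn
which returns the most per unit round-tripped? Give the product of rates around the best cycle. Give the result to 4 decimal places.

1.1223

(1) 0.386 × 1.6 × 0.993 × 1.83 = 1.12230
(2) 0.873 × 0.378 × 0.949 × 2.91 = 0.91131
(3) 2.04 × 2.57 × 0.561 × 0.33 = 0.97060
Highest is cycle (1) at 1.1223 (>1, arbitrage).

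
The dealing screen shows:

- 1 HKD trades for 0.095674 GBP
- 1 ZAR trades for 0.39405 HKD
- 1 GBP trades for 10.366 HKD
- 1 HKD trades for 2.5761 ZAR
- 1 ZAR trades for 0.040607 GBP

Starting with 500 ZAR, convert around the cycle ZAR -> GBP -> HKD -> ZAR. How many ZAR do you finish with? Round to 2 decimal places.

500 ZAR × 0.040607 = 20.3035 GBP
20.3035 GBP × 10.366 = 210.466081 HKD
210.466081 HKD × 2.5761 = 542.1816712641 ZAR

542.18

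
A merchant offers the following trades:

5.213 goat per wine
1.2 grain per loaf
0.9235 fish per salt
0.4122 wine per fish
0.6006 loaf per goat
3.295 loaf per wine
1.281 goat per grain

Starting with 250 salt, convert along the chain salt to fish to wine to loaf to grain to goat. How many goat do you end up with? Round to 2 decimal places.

250 salt × 0.9235 = 230.875 fish
230.875 fish × 0.4122 = 95.166675 wine
95.166675 wine × 3.295 = 313.574194125 loaf
313.574194125 loaf × 1.2 = 376.28903295 grain
376.28903295 grain × 1.281 = 482.02625120895 goat

482.03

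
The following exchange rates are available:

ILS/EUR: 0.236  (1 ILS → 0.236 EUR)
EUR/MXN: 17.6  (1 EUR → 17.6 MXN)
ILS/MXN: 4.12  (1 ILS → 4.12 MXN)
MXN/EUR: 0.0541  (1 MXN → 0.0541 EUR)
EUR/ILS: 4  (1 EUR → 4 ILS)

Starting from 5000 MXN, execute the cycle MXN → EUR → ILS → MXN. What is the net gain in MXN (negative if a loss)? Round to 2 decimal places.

5000 MXN × 0.0541 = 270.5 EUR
270.5 EUR × 4 = 1082 ILS
1082 ILS × 4.12 = 4457.84 MXN
Net change: 4457.84 − 5000 = -542.16 MXN

-542.16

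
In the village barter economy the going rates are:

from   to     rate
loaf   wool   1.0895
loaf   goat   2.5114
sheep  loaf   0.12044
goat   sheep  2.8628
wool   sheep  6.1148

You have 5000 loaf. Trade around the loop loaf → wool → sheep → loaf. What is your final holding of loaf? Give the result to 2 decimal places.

5000 loaf × 1.0895 = 5447.5 wool
5447.5 wool × 6.1148 = 33310.373 sheep
33310.373 sheep × 0.12044 = 4011.90132412 loaf

4011.90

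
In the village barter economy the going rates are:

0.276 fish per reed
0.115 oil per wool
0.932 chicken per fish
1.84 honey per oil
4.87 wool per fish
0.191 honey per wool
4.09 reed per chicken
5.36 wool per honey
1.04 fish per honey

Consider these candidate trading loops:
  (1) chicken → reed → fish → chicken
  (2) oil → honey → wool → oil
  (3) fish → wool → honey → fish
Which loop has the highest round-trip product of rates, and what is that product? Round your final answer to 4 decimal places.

(1) 4.09 × 0.276 × 0.932 = 1.05208
(2) 1.84 × 5.36 × 0.115 = 1.13418
(3) 4.87 × 0.191 × 1.04 = 0.96738
Highest is cycle (2) at 1.1342 (>1, arbitrage).

1.1342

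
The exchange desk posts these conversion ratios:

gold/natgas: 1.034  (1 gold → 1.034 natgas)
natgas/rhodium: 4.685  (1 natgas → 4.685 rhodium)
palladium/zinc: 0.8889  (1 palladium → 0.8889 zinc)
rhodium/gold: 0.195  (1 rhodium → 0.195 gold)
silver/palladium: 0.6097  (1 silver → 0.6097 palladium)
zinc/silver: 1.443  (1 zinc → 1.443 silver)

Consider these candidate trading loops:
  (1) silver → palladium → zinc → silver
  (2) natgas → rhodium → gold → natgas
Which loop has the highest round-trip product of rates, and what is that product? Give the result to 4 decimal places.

0.9446

(1) 0.6097 × 0.8889 × 1.443 = 0.78205
(2) 4.685 × 0.195 × 1.034 = 0.94464
Highest is cycle (2) at 0.9446 (≤1, no arbitrage).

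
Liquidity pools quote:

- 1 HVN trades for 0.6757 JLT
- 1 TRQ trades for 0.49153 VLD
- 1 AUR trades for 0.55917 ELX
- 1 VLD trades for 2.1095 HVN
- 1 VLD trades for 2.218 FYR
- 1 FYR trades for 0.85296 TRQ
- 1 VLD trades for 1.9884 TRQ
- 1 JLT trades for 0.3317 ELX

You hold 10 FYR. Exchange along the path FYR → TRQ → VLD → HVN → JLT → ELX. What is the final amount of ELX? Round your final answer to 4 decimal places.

10 FYR × 0.85296 = 8.5296 TRQ
8.5296 TRQ × 0.49153 = 4.192554288 VLD
4.192554288 VLD × 2.1095 = 8.844193270536 HVN
8.844193270536 HVN × 0.6757 = 5.9760213929011752 JLT
5.9760213929011752 JLT × 0.3317 = 1.98224629602531981384 ELX

1.9822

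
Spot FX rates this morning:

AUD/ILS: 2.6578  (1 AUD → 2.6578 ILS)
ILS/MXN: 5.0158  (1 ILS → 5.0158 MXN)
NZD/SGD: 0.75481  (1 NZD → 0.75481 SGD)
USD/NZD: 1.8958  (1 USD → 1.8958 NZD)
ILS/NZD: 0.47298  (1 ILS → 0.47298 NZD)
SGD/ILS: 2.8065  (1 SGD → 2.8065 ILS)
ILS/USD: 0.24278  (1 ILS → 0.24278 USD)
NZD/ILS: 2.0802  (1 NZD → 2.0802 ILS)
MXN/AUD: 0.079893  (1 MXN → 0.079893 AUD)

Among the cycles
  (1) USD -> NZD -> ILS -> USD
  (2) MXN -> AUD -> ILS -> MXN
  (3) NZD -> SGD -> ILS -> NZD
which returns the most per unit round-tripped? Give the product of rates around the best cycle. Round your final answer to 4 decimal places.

(1) 1.8958 × 2.0802 × 0.24278 = 0.95744
(2) 0.079893 × 2.6578 × 5.0158 = 1.06505
(3) 0.75481 × 2.8065 × 0.47298 = 1.00195
Highest is cycle (2) at 1.0651 (>1, arbitrage).

1.0651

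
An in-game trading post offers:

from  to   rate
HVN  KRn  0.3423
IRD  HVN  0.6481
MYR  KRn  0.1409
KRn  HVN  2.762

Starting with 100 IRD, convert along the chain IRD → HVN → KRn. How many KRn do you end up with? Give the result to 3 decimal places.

100 IRD × 0.6481 = 64.81 HVN
64.81 HVN × 0.3423 = 22.184463 KRn

22.184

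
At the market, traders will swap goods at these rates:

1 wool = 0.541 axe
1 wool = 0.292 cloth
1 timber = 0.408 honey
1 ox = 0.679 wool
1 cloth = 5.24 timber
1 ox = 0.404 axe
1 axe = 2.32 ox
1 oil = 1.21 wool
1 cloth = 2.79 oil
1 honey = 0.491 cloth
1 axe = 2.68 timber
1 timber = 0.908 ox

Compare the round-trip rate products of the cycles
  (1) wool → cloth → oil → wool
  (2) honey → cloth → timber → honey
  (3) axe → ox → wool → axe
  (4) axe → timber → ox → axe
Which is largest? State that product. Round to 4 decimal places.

1.0497

(1) 0.292 × 2.79 × 1.21 = 0.98576
(2) 0.491 × 5.24 × 0.408 = 1.04972
(3) 2.32 × 0.679 × 0.541 = 0.85223
(4) 2.68 × 0.908 × 0.404 = 0.98311
Highest is cycle (2) at 1.0497 (>1, arbitrage).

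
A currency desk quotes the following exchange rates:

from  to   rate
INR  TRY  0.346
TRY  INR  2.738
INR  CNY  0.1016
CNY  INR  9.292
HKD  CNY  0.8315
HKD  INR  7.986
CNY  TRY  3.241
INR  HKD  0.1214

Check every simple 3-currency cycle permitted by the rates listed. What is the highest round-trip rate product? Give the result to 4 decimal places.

CNY→INR→HKD→CNY: 9.292 × 0.1214 × 0.8315 = 0.93797
CNY→TRY→INR→CNY: 3.241 × 2.738 × 0.1016 = 0.90158
Maximum is CNY→INR→HKD→CNY at 0.9380; no arbitrage — every cycle loses value.

0.9380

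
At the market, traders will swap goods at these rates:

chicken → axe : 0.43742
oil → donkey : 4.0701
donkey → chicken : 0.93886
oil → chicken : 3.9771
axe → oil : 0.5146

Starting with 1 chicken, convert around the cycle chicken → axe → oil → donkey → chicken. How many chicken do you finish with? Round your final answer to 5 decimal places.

1 chicken × 0.43742 = 0.43742 axe
0.43742 axe × 0.5146 = 0.225096332 oil
0.225096332 oil × 4.0701 = 0.9161645808732 donkey
0.9161645808732 donkey × 0.93886 = 0.860150278398612552 chicken

0.86015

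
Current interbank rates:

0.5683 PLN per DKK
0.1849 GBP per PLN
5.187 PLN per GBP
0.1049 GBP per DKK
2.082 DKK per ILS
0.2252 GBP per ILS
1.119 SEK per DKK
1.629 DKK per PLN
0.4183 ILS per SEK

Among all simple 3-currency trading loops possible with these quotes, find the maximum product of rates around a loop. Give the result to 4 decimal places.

0.9745

DKK→SEK→ILS→DKK: 1.119 × 0.4183 × 2.082 = 0.97454
GBP→PLN→DKK→GBP: 5.187 × 1.629 × 0.1049 = 0.88637
Maximum is DKK→SEK→ILS→DKK at 0.9745; no arbitrage — every cycle loses value.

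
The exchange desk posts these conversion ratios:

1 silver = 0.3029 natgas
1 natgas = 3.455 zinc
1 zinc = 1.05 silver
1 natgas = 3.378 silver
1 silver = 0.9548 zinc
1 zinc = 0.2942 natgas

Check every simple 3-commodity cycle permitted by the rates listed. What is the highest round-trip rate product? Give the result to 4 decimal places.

silver→natgas→zinc→silver: 0.3029 × 3.455 × 1.05 = 1.09885
silver→zinc→natgas→silver: 0.9548 × 0.2942 × 3.378 = 0.94889
Maximum is silver→natgas→zinc→silver at 1.0988; arbitrage exists.

1.0988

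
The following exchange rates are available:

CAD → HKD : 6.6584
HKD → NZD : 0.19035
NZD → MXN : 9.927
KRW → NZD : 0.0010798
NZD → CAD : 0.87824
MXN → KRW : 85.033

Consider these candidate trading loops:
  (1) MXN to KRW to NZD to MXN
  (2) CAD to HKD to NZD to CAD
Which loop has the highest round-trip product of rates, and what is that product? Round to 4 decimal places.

(1) 85.033 × 0.0010798 × 9.927 = 0.91148
(2) 6.6584 × 0.19035 × 0.87824 = 1.11310
Highest is cycle (2) at 1.1131 (>1, arbitrage).

1.1131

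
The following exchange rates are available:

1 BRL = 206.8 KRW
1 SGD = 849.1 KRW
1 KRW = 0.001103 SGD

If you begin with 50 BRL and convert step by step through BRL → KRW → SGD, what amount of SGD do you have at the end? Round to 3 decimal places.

50 BRL × 206.8 = 10340 KRW
10340 KRW × 0.001103 = 11.40502 SGD

11.405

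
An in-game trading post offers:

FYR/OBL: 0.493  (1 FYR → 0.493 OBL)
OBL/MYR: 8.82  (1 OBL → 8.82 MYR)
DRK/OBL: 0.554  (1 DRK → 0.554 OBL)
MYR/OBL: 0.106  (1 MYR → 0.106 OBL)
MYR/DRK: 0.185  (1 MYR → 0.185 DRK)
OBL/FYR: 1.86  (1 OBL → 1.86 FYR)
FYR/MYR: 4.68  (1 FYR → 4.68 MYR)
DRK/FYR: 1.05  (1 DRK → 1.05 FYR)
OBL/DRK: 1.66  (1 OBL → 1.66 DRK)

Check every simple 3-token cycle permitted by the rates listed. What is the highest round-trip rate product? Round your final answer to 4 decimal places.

0.9227

MYR→OBL→FYR→MYR: 0.106 × 1.86 × 4.68 = 0.92271
MYR→DRK→FYR→MYR: 0.185 × 1.05 × 4.68 = 0.90909
MYR→DRK→OBL→MYR: 0.185 × 0.554 × 8.82 = 0.90396
FYR→OBL→DRK→FYR: 0.493 × 1.66 × 1.05 = 0.85930
Maximum is MYR→OBL→FYR→MYR at 0.9227; no arbitrage — every cycle loses value.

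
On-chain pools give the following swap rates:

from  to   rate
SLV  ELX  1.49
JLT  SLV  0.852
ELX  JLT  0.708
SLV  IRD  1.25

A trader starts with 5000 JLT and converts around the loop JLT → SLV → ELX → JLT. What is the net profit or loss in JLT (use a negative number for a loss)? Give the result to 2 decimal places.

-506.04

5000 JLT × 0.852 = 4260 SLV
4260 SLV × 1.49 = 6347.4 ELX
6347.4 ELX × 0.708 = 4493.9592 JLT
Net change: 4493.9592 − 5000 = -506.0408 JLT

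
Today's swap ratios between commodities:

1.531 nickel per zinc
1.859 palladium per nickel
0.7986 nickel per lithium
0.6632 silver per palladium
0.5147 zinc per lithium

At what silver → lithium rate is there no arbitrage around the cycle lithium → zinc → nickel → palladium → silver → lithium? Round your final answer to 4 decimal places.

Known legs of the cycle: 0.5147 × 1.531 × 1.859 × 0.6632 = 0.97152340186616
For no arbitrage the full-cycle product must be 1, so the missing rate is 1 / 0.97152340186616 ≈ 1.029311.

1.0293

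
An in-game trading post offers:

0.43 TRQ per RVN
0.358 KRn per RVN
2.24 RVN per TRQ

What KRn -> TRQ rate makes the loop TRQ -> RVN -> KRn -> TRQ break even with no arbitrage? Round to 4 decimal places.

Known legs of the cycle: 2.24 × 0.358 = 0.80192
For no arbitrage the full-cycle product must be 1, so the missing rate is 1 / 0.80192 ≈ 1.247007.

1.2470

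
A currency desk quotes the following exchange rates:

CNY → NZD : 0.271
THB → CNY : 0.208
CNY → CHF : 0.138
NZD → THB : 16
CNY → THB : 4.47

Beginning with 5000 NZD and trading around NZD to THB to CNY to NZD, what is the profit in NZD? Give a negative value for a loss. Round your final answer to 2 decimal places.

5000 NZD × 16 = 80000 THB
80000 THB × 0.208 = 16640 CNY
16640 CNY × 0.271 = 4509.44 NZD
Net change: 4509.44 − 5000 = -490.56 NZD

-490.56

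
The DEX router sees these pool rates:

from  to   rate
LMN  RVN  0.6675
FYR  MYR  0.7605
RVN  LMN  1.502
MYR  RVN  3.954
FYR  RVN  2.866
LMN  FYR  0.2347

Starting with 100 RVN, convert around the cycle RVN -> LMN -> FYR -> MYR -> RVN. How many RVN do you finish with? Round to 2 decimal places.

106.00

100 RVN × 1.502 = 150.2 LMN
150.2 LMN × 0.2347 = 35.25194 FYR
35.25194 FYR × 0.7605 = 26.80910037 MYR
26.80910037 MYR × 3.954 = 106.00318286298 RVN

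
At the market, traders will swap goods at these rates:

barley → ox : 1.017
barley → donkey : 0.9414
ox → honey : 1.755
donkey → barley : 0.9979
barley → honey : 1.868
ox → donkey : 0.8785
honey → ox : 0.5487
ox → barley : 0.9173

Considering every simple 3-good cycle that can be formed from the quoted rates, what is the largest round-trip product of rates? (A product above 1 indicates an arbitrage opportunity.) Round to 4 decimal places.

honey→ox→barley→honey: 0.5487 × 0.9173 × 1.868 = 0.94021
donkey→barley→ox→donkey: 0.9979 × 1.017 × 0.8785 = 0.89156
Maximum is honey→ox→barley→honey at 0.9402; no arbitrage — every cycle loses value.

0.9402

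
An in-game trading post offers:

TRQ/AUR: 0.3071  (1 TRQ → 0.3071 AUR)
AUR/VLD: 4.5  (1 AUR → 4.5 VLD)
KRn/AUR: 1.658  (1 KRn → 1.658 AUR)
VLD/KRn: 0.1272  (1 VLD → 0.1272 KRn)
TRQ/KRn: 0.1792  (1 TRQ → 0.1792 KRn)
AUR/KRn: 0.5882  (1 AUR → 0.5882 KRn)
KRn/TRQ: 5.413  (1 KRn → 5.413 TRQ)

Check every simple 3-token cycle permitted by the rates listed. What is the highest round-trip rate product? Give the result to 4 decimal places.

0.9778

AUR→KRn→TRQ→AUR: 0.5882 × 5.413 × 0.3071 = 0.97778
AUR→VLD→KRn→AUR: 4.5 × 0.1272 × 1.658 = 0.94904
Maximum is AUR→KRn→TRQ→AUR at 0.9778; no arbitrage — every cycle loses value.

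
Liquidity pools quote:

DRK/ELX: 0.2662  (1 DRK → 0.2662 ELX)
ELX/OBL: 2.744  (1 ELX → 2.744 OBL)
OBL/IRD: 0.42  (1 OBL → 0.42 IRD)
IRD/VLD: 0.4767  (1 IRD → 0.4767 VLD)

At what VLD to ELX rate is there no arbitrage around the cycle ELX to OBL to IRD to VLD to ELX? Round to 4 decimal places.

1.8202

Known legs of the cycle: 2.744 × 0.42 × 0.4767 = 0.549387216
For no arbitrage the full-cycle product must be 1, so the missing rate is 1 / 0.549387216 ≈ 1.820210.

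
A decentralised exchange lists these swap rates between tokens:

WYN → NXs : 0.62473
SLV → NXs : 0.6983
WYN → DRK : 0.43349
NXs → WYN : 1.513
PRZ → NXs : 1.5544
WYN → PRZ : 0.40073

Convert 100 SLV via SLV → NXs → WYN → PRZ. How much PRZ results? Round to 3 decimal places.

100 SLV × 0.6983 = 69.83 NXs
69.83 NXs × 1.513 = 105.65279 WYN
105.65279 WYN × 0.40073 = 42.3382425367 PRZ

42.338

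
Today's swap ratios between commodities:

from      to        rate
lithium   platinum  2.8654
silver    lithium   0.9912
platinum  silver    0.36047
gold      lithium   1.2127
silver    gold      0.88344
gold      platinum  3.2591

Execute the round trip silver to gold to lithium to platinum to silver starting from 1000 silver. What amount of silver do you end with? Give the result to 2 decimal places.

1106.59

1000 silver × 0.88344 = 883.44 gold
883.44 gold × 1.2127 = 1071.347688 lithium
1071.347688 lithium × 2.8654 = 3069.8396651952 platinum
3069.8396651952 platinum × 0.36047 = 1106.585104112913744 silver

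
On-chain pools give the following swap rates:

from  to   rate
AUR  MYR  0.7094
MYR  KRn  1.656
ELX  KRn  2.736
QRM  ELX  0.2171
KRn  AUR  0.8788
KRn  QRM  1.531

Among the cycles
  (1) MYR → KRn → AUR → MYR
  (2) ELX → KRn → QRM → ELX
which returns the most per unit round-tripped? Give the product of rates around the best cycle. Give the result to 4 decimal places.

1.0324

(1) 1.656 × 0.8788 × 0.7094 = 1.03238
(2) 2.736 × 1.531 × 0.2171 = 0.90939
Highest is cycle (1) at 1.0324 (>1, arbitrage).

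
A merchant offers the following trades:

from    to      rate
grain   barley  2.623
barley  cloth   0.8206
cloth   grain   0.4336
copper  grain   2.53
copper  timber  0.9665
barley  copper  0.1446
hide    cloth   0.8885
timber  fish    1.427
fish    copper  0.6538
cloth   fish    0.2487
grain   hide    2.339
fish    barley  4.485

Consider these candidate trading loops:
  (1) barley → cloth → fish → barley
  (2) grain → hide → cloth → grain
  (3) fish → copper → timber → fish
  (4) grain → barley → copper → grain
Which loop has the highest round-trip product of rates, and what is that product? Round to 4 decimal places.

0.9596

(1) 0.8206 × 0.2487 × 4.485 = 0.91531
(2) 2.339 × 0.8885 × 0.4336 = 0.90111
(3) 0.6538 × 0.9665 × 1.427 = 0.90172
(4) 2.623 × 0.1446 × 2.53 = 0.95959
Highest is cycle (4) at 0.9596 (≤1, no arbitrage).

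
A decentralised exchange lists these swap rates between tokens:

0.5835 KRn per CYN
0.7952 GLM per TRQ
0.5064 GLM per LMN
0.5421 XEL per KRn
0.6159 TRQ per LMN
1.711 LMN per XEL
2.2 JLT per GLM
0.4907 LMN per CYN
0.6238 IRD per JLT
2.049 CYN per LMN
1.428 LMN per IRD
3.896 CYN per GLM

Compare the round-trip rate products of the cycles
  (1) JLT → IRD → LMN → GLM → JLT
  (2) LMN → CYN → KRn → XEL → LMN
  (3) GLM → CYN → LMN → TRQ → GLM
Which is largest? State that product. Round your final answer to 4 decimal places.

1.1090

(1) 0.6238 × 1.428 × 0.5064 × 2.2 = 0.99241
(2) 2.049 × 0.5835 × 0.5421 × 1.711 = 1.10895
(3) 3.896 × 0.4907 × 0.6159 × 0.7952 = 0.93631
Highest is cycle (2) at 1.1090 (>1, arbitrage).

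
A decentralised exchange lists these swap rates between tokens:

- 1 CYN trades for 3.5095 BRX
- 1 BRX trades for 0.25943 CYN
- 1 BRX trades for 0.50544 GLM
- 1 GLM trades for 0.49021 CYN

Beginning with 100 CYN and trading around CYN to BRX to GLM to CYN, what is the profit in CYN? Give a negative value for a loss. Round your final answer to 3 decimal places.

100 CYN × 3.5095 = 350.95 BRX
350.95 BRX × 0.50544 = 177.384168 GLM
177.384168 GLM × 0.49021 = 86.95549299528 CYN
Net change: 86.95549299528 − 100 = -13.04450700472 CYN

-13.045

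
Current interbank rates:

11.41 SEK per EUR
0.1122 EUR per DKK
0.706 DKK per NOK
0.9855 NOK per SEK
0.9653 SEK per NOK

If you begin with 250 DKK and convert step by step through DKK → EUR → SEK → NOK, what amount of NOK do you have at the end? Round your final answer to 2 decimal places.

250 DKK × 0.1122 = 28.05 EUR
28.05 EUR × 11.41 = 320.0505 SEK
320.0505 SEK × 0.9855 = 315.40976775 NOK

315.41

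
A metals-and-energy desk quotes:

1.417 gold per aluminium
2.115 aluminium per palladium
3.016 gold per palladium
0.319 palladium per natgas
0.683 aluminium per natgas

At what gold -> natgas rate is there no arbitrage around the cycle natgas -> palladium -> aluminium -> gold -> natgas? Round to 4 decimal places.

1.0460

Known legs of the cycle: 0.319 × 2.115 × 1.417 = 0.956028645
For no arbitrage the full-cycle product must be 1, so the missing rate is 1 / 0.956028645 ≈ 1.045994.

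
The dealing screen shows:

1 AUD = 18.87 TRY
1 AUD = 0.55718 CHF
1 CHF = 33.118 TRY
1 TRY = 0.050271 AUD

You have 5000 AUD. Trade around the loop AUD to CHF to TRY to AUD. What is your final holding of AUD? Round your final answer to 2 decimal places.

4638.18

5000 AUD × 0.55718 = 2785.9 CHF
2785.9 CHF × 33.118 = 92263.4362 TRY
92263.4362 TRY × 0.050271 = 4638.1752012102 AUD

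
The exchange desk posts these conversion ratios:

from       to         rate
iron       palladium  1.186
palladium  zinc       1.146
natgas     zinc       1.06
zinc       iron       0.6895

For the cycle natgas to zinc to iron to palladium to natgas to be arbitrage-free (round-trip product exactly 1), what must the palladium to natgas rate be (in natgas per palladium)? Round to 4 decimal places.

Known legs of the cycle: 1.06 × 0.6895 × 1.186 = 0.86681182
For no arbitrage the full-cycle product must be 1, so the missing rate is 1 / 0.86681182 ≈ 1.153653.

1.1537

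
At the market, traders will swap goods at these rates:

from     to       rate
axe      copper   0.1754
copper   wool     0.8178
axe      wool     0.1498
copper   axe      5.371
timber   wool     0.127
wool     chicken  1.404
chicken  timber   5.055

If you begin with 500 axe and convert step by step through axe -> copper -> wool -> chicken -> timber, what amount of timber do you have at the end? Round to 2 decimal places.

509.02

500 axe × 0.1754 = 87.7 copper
87.7 copper × 0.8178 = 71.72106 wool
71.72106 wool × 1.404 = 100.69636824 chicken
100.69636824 chicken × 5.055 = 509.0201414532 timber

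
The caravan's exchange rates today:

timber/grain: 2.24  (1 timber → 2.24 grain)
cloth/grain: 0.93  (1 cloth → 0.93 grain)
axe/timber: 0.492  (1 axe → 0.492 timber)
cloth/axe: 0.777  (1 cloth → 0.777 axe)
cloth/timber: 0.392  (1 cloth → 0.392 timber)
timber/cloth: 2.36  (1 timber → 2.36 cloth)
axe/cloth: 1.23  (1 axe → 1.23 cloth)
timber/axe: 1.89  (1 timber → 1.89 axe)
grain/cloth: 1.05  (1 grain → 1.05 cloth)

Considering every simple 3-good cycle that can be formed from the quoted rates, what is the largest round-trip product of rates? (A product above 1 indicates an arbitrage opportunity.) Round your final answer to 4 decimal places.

0.9220

cloth→timber→grain→cloth: 0.392 × 2.24 × 1.05 = 0.92198
cloth→timber→axe→cloth: 0.392 × 1.89 × 1.23 = 0.91128
cloth→axe→timber→cloth: 0.777 × 0.492 × 2.36 = 0.90219
Maximum is cloth→timber→grain→cloth at 0.9220; no arbitrage — every cycle loses value.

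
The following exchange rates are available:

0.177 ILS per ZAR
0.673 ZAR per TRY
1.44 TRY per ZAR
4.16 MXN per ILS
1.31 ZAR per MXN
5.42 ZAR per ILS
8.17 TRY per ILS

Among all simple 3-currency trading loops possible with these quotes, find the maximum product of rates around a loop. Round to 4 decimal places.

ILS→TRY→ZAR→ILS: 8.17 × 0.673 × 0.177 = 0.97322
ILS→MXN→ZAR→ILS: 4.16 × 1.31 × 0.177 = 0.96458
Maximum is ILS→TRY→ZAR→ILS at 0.9732; no arbitrage — every cycle loses value.

0.9732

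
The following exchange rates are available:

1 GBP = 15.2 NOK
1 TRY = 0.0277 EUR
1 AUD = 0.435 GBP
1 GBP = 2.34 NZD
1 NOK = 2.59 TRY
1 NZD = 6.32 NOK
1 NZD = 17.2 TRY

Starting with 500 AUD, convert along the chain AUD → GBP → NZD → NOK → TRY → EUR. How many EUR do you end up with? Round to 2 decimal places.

500 AUD × 0.435 = 217.5 GBP
217.5 GBP × 2.34 = 508.95 NZD
508.95 NZD × 6.32 = 3216.564 NOK
3216.564 NOK × 2.59 = 8330.90076 TRY
8330.90076 TRY × 0.0277 = 230.765951052 EUR

230.77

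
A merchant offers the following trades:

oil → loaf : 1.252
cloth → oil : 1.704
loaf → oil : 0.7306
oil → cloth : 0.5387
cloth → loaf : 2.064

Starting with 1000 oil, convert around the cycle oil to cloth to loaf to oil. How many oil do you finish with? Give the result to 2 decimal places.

812.34

1000 oil × 0.5387 = 538.7 cloth
538.7 cloth × 2.064 = 1111.8768 loaf
1111.8768 loaf × 0.7306 = 812.33719008 oil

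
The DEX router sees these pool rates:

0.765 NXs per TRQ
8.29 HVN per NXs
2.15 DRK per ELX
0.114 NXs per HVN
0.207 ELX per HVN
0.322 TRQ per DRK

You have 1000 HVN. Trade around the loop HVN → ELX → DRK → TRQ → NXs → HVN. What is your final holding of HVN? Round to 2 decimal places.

1000 HVN × 0.207 = 207 ELX
207 ELX × 2.15 = 445.05 DRK
445.05 DRK × 0.322 = 143.3061 TRQ
143.3061 TRQ × 0.765 = 109.6291665 NXs
109.6291665 NXs × 8.29 = 908.825790285 HVN

908.83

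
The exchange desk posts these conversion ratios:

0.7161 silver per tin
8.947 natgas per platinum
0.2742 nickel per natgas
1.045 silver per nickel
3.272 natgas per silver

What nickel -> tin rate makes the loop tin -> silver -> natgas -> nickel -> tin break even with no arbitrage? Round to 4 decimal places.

Known legs of the cycle: 0.7161 × 3.272 × 0.2742 = 0.64247231664
For no arbitrage the full-cycle product must be 1, so the missing rate is 1 / 0.64247231664 ≈ 1.556487.

1.5565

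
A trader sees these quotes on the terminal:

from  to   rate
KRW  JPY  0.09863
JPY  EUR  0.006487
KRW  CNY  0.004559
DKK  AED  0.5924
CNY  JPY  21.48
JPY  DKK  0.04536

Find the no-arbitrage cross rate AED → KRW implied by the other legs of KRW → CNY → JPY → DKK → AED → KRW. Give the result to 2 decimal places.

380.02

Known legs of the cycle: 0.004559 × 21.48 × 0.04536 × 0.5924 = 0.00263143086853248
For no arbitrage the full-cycle product must be 1, so the missing rate is 1 / 0.00263143086853248 ≈ 380.0214.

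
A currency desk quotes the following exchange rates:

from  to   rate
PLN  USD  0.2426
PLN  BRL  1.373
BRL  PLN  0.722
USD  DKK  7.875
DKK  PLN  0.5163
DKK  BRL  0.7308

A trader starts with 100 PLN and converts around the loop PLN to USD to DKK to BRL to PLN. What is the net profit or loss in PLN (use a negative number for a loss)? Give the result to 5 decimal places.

0.80384

100 PLN × 0.2426 = 24.26 USD
24.26 USD × 7.875 = 191.0475 DKK
191.0475 DKK × 0.7308 = 139.617513 BRL
139.617513 BRL × 0.722 = 100.803844386 PLN
Net change: 100.803844386 − 100 = 0.803844386 PLN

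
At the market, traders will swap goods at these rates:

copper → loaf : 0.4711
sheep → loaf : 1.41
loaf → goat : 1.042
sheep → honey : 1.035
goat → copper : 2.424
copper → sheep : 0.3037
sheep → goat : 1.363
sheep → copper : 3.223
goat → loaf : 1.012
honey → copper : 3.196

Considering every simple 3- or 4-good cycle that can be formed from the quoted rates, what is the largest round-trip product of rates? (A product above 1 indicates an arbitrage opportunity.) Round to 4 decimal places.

1.1899

loaf→goat→copper→loaf: 1.042 × 2.424 × 0.4711 = 1.18991
loaf→goat→copper→sheep→loaf: 1.042 × 2.424 × 0.3037 × 1.41 = 1.08159
sheep→honey→copper→sheep: 1.035 × 3.196 × 0.3037 = 1.00460
sheep→goat→copper→sheep: 1.363 × 2.424 × 0.3037 = 1.00340
Maximum is loaf→goat→copper→loaf at 1.1899; arbitrage exists.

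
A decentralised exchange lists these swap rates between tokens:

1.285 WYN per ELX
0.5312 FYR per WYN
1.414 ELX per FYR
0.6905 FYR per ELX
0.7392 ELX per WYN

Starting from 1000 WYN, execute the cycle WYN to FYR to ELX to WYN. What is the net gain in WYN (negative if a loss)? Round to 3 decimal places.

-34.815

1000 WYN × 0.5312 = 531.2 FYR
531.2 FYR × 1.414 = 751.1168 ELX
751.1168 ELX × 1.285 = 965.185088 WYN
Net change: 965.185088 − 1000 = -34.814912 WYN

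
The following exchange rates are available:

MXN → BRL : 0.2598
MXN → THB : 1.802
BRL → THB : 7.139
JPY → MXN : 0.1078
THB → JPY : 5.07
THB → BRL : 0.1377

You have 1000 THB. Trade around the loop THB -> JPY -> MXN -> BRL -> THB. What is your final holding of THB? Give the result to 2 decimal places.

1000 THB × 5.07 = 5070 JPY
5070 JPY × 0.1078 = 546.546 MXN
546.546 MXN × 0.2598 = 141.9926508 BRL
141.9926508 BRL × 7.139 = 1013.6855340612 THB

1013.69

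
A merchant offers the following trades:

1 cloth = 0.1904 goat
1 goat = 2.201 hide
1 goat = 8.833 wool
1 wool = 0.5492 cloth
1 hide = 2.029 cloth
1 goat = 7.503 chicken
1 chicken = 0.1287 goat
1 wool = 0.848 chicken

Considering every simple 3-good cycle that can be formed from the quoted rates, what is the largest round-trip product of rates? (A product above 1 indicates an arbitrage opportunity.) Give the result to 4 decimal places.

0.9640

chicken→goat→wool→chicken: 0.1287 × 8.833 × 0.848 = 0.96401
cloth→goat→wool→cloth: 0.1904 × 8.833 × 0.5492 = 0.92365
cloth→goat→hide→cloth: 0.1904 × 2.201 × 2.029 = 0.85029
Maximum is chicken→goat→wool→chicken at 0.9640; no arbitrage — every cycle loses value.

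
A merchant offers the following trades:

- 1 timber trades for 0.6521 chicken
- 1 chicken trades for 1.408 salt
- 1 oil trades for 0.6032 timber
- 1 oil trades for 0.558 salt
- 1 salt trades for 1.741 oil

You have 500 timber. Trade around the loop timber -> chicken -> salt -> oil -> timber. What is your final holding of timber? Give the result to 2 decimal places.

500 timber × 0.6521 = 326.05 chicken
326.05 chicken × 1.408 = 459.0784 salt
459.0784 salt × 1.741 = 799.2554944 oil
799.2554944 oil × 0.6032 = 482.11091422208 timber

482.11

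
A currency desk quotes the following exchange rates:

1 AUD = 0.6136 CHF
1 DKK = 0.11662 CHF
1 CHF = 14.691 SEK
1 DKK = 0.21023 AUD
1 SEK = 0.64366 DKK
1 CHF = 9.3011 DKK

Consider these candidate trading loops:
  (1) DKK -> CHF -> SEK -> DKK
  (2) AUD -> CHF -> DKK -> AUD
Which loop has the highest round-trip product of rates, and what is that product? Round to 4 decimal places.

(1) 0.11662 × 14.691 × 0.64366 = 1.10276
(2) 0.6136 × 9.3011 × 0.21023 = 1.19982
Highest is cycle (2) at 1.1998 (>1, arbitrage).

1.1998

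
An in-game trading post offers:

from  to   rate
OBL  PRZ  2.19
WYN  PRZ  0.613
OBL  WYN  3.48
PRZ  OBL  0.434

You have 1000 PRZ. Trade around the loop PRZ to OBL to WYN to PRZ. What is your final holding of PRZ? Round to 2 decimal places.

1000 PRZ × 0.434 = 434 OBL
434 OBL × 3.48 = 1510.32 WYN
1510.32 WYN × 0.613 = 925.82616 PRZ

925.83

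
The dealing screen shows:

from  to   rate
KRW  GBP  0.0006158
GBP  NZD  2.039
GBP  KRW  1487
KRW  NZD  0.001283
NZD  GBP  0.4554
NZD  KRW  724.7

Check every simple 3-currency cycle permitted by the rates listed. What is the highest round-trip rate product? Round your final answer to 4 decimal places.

NZD→KRW→GBP→NZD: 724.7 × 0.0006158 × 2.039 = 0.90995
NZD→GBP→KRW→NZD: 0.4554 × 1487 × 0.001283 = 0.86882
Maximum is NZD→KRW→GBP→NZD at 0.9099; no arbitrage — every cycle loses value.

0.9099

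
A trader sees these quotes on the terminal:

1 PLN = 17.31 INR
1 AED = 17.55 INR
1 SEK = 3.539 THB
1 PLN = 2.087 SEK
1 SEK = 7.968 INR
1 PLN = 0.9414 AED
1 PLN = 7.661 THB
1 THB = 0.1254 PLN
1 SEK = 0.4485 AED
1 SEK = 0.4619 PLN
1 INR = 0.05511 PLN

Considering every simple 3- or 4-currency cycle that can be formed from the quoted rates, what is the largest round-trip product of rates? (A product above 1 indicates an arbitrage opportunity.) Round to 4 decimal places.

0.9262

THB→PLN→SEK→THB: 0.1254 × 2.087 × 3.539 = 0.92619
INR→PLN→SEK→INR: 0.05511 × 2.087 × 7.968 = 0.91644
INR→PLN→AED→INR: 0.05511 × 0.9414 × 17.55 = 0.91050
INR→PLN→SEK→AED→INR: 0.05511 × 2.087 × 0.4485 × 17.55 = 0.90530
Maximum is THB→PLN→SEK→THB at 0.9262; no arbitrage — every cycle loses value.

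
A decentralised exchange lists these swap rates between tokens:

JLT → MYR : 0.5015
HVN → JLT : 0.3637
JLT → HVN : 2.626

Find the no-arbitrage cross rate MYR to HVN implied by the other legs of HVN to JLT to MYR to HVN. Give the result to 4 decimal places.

Known legs of the cycle: 0.3637 × 0.5015 = 0.18239555
For no arbitrage the full-cycle product must be 1, so the missing rate is 1 / 0.18239555 ≈ 5.482590.

5.4826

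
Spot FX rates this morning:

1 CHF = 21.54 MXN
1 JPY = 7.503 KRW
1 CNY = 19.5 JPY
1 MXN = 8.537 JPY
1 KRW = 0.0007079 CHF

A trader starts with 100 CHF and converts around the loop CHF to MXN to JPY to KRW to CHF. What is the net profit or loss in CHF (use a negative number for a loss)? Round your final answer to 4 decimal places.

-2.3308

100 CHF × 21.54 = 2154 MXN
2154 MXN × 8.537 = 18388.698 JPY
18388.698 JPY × 7.503 = 137970.401094 KRW
137970.401094 KRW × 0.0007079 = 97.6692469344426 CHF
Net change: 97.6692469344426 − 100 = -2.3307530655574 CHF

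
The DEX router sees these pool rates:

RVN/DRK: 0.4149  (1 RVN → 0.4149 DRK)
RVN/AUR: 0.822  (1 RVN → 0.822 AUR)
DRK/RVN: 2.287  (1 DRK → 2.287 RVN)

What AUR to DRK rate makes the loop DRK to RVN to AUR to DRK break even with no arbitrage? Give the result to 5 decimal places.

Known legs of the cycle: 2.287 × 0.822 = 1.879914
For no arbitrage the full-cycle product must be 1, so the missing rate is 1 / 1.879914 ≈ 0.5319392.

0.53194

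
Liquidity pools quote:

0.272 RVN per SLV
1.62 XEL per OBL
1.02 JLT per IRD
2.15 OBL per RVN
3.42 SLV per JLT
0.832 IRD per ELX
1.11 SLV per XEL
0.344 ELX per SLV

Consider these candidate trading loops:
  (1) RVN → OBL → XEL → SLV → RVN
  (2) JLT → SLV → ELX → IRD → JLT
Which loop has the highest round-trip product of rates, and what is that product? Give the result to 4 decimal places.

(1) 2.15 × 1.62 × 1.11 × 0.272 = 1.05159
(2) 3.42 × 0.344 × 0.832 × 1.02 = 0.99841
Highest is cycle (1) at 1.0516 (>1, arbitrage).

1.0516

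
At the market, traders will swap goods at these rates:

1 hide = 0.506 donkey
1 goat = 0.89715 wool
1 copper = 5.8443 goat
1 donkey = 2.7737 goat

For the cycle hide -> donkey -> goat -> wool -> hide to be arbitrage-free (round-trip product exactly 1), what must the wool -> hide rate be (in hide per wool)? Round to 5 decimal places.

Known legs of the cycle: 0.506 × 2.7737 × 0.89715 = 1.25914302723
For no arbitrage the full-cycle product must be 1, so the missing rate is 1 / 1.25914302723 ≈ 0.7941910.

0.79419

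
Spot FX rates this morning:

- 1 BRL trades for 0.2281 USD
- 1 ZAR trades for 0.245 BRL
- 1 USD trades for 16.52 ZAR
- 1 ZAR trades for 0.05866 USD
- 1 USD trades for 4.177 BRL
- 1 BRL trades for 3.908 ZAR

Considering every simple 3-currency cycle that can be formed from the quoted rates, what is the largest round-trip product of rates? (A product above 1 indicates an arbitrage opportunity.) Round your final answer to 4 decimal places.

0.9575

ZAR→USD→BRL→ZAR: 0.05866 × 4.177 × 3.908 = 0.95755
ZAR→BRL→USD→ZAR: 0.245 × 0.2281 × 16.52 = 0.92321
Maximum is ZAR→USD→BRL→ZAR at 0.9575; no arbitrage — every cycle loses value.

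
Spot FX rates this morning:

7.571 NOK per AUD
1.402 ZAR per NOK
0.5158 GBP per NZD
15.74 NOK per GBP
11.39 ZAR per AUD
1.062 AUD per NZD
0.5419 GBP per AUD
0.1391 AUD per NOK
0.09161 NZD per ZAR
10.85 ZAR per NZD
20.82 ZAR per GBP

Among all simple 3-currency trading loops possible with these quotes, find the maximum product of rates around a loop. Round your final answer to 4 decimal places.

GBP→NOK→AUD→GBP: 15.74 × 0.1391 × 0.5419 = 1.18645
ZAR→NZD→AUD→ZAR: 0.09161 × 1.062 × 11.39 = 1.10813
ZAR→NZD→GBP→ZAR: 0.09161 × 0.5158 × 20.82 = 0.98380
Maximum is GBP→NOK→AUD→GBP at 1.1865; arbitrage exists.

1.1865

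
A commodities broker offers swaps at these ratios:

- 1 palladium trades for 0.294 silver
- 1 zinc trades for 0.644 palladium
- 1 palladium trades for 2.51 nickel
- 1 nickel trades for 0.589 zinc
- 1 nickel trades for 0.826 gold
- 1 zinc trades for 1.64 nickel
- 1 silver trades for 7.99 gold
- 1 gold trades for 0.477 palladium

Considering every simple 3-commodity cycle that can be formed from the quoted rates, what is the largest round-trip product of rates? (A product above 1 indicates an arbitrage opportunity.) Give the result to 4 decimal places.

1.1205

gold→palladium→silver→gold: 0.477 × 0.294 × 7.99 = 1.12050
gold→palladium→nickel→gold: 0.477 × 2.51 × 0.826 = 0.98895
palladium→nickel→zinc→palladium: 2.51 × 0.589 × 0.644 = 0.95208
Maximum is gold→palladium→silver→gold at 1.1205; arbitrage exists.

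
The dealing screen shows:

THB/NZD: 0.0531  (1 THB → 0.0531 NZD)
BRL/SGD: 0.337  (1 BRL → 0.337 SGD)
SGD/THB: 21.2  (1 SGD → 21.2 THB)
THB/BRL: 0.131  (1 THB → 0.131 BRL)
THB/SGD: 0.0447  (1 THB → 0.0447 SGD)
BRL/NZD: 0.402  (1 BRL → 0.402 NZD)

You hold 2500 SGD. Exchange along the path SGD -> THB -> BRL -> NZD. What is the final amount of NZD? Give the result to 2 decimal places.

2500 SGD × 21.2 = 53000 THB
53000 THB × 0.131 = 6943 BRL
6943 BRL × 0.402 = 2791.086 NZD

2791.09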